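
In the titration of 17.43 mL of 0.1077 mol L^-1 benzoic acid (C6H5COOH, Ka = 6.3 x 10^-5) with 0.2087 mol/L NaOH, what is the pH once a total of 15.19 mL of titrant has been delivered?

12.60

n(acid) = 0.1077 x 0.01743 = 0.001877 mol; n(NaOH) added = 0.2087 x 0.01519 = 0.003170 mol.
Base is in excess by 0.003170 - 0.001877 = 0.001293 mol in a total volume of 0.03262 L.
[OH^-] = 0.001293/0.03262 = 0.03964 M, so pOH = 1.40 and pH = 14.00 - 1.40 = 12.60.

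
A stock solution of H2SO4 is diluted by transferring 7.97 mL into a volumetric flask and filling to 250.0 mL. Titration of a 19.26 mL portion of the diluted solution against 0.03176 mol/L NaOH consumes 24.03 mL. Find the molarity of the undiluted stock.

n(NaOH) = 0.03176 x 0.02403 = 0.0007632 mol.
n(H2SO4) in the aliquot = 0.0007632 x 1/2 = 0.0003816 mol.
[diluted H2SO4] = 0.0003816 / 0.01926 = 0.01981 M.
Dilution factor = 250.0/7.970 = 31.37, so [stock] = 0.01981 x 31.37 = 0.621 M.

0.621 M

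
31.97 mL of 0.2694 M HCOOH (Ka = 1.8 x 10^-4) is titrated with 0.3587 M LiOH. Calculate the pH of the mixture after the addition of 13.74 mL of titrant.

Initial n(HCOOH) = 0.2694 x 0.03197 = 0.008613 mol.
n(LiOH) added = 0.3587 x 0.01374 = 0.004929 mol, converting that many moles of HCOOH to HCOO-.
Remaining n(HCOOH) = 0.003684 mol; n(HCOO-) = 0.004929 mol.
By Henderson-Hasselbalch, pH = pKa + log([A^-]/[HA]) = 3.74 + log(0.004929/0.003684) = 3.74 + (+0.13) = 3.87.

3.87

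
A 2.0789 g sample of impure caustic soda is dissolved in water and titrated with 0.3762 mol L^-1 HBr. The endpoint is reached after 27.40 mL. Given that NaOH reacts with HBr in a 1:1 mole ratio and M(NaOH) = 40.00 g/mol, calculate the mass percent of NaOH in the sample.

19.8%

n(HBr) = 0.3762 x 0.02740 = 0.01031 mol.
n(NaOH) = 0.01031 / 1 = 0.01031 mol.
mass of NaOH = 0.01031 x 40.00 = 0.4123 g.
% purity = 0.4123 / 2.0789 x 100 = 19.8%.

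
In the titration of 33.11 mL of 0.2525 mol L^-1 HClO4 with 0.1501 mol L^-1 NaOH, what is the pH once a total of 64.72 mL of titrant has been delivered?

n(acid) = 0.2525 x 0.03311 = 0.008360 mol; n(NaOH) added = 0.1501 x 0.06472 = 0.009714 mol.
Base is in excess by 0.009714 - 0.008360 = 0.001354 mol in a total volume of 0.09783 L.
[OH^-] = 0.001354/0.09783 = 0.01384 M, so pOH = 1.86 and pH = 14.00 - 1.86 = 12.14.

12.14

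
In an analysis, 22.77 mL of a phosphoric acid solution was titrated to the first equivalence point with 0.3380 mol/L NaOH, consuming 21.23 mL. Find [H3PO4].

n(NaOH) = 0.3380 x 0.02123 = 0.007176 mol.
At the first equivalence point, 1 mol OH^- react per mol H3PO4, so n(H3PO4) = 0.007176 / 1 = 0.007176 mol.
[H3PO4] = 0.007176 / 0.02277 L = 0.315 M.

0.315 M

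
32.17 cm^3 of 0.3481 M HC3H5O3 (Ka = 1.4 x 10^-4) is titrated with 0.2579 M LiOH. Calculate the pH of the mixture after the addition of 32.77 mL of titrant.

Initial n(HC3H5O3) = 0.3481 x 0.03217 = 0.01120 mol.
n(LiOH) added = 0.2579 x 0.03277 = 0.008451 mol, converting that many moles of HC3H5O3 to C3H5O3-.
Remaining n(HC3H5O3) = 0.002747 mol; n(C3H5O3-) = 0.008451 mol.
By Henderson-Hasselbalch, pH = pKa + log([A^-]/[HA]) = 3.85 + log(0.008451/0.002747) = 3.85 + (+0.49) = 4.34.

4.34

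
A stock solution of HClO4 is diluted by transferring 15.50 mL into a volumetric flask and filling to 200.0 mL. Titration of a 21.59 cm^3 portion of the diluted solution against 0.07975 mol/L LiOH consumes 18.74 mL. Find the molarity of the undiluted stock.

0.893 M

n(LiOH) = 0.07975 x 0.01874 = 0.001495 mol.
n(HClO4) in the aliquot = 0.001495 mol.
[diluted HClO4] = 0.001495 / 0.02159 = 0.06922 M.
Dilution factor = 200.0/15.50 = 12.90, so [stock] = 0.06922 x 12.90 = 0.893 M.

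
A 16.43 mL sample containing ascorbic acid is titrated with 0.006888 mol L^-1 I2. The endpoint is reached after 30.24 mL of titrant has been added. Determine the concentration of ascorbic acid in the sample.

0.0127 M

n(I2) = 0.006888 x 0.03024 = 0.0002083 mol.
From the balanced equation, 1 mol I2 reacts with 1 mol ascorbic acid, so n(ascorbic acid) = 0.0002083 x 1/1 = 0.0002083 mol.
[ascorbic acid] = 0.0002083 / 0.01643 L = 0.0127 M.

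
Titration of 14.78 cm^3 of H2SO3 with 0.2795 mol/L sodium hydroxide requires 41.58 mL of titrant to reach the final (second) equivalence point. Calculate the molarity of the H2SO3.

n(NaOH) = 0.2795 x 0.04158 = 0.01162 mol.
At the final (second) equivalence point, 2 mol OH^- react per mol H2SO3, so n(H2SO3) = 0.01162 / 2 = 0.005811 mol.
[H2SO3] = 0.005811 / 0.01478 L = 0.393 M.

0.393 M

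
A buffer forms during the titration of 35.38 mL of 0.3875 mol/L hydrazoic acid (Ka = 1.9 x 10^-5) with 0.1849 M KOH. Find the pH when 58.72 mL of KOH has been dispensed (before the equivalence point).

Initial n(HN3) = 0.3875 x 0.03538 = 0.01371 mol.
n(KOH) added = 0.1849 x 0.05872 = 0.01086 mol, converting that many moles of HN3 to N3-.
Remaining n(HN3) = 0.002852 mol; n(N3-) = 0.01086 mol.
By Henderson-Hasselbalch, pH = pKa + log([A^-]/[HA]) = 4.72 + log(0.01086/0.002852) = 4.72 + (+0.58) = 5.30.

5.30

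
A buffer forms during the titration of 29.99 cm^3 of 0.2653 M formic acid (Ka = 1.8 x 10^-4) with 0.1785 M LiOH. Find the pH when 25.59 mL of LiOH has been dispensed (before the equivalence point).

Initial n(HCOOH) = 0.2653 x 0.02999 = 0.007956 mol.
n(LiOH) added = 0.1785 x 0.02559 = 0.004568 mol, converting that many moles of HCOOH to HCOO-.
Remaining n(HCOOH) = 0.003389 mol; n(HCOO-) = 0.004568 mol.
By Henderson-Hasselbalch, pH = pKa + log([A^-]/[HA]) = 3.74 + log(0.004568/0.003389) = 3.74 + (+0.13) = 3.87.

3.87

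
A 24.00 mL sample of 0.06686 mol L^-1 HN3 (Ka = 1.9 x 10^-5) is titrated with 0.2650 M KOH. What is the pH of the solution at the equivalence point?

n(HN3) = 0.06686 x 0.02400 = 0.001605 mol; V(KOH) at equivalence = 0.001605/0.2650 = 0.006055 L.
At equivalence all the acid is converted to N3-; total volume = 0.02400 + 0.006055 = 0.03006 L, so [N3-] = 0.001605/0.03006 = 0.05339 M.
Kb = Kw/Ka = 1.0e-14 / 1.9 x 10^-5 = 5.26e-10.
[OH^-] = sqrt(Kb x [N3-]) = sqrt(5.26e-10 x 0.05339) = 5.30e-6 M.
pOH = 5.28, so pH = 14.00 - 5.28 = 8.72.

8.72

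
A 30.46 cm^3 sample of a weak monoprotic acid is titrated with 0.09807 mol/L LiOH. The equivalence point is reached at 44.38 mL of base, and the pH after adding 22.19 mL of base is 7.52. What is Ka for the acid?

22.19 mL is half of the equivalence volume, so this is the half-equivalence point where [HA] = [A^-].
At half-equivalence pH = pKa, so pKa = 7.52.
Ka = 10^(-7.52) = 3.0 x 10^-8.

3.0 x 10^-8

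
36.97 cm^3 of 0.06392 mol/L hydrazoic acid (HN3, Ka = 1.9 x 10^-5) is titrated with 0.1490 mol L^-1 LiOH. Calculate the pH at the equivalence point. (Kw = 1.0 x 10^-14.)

n(HN3) = 0.06392 x 0.03697 = 0.002363 mol; V(LiOH) at equivalence = 0.002363/0.1490 = 0.01586 L.
At equivalence all the acid is converted to N3-; total volume = 0.03697 + 0.01586 = 0.05283 L, so [N3-] = 0.002363/0.05283 = 0.04473 M.
Kb = Kw/Ka = 1.0e-14 / 1.9 x 10^-5 = 5.26e-10.
[OH^-] = sqrt(Kb x [N3-]) = sqrt(5.26e-10 x 0.04473) = 4.85e-6 M.
pOH = 5.31, so pH = 14.00 - 5.31 = 8.69.

8.69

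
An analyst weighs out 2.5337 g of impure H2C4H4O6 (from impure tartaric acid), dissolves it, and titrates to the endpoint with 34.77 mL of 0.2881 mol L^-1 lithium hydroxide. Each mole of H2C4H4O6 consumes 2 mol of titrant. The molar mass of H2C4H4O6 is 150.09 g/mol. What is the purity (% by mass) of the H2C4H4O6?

n(LiOH) = 0.2881 x 0.03477 = 0.01002 mol.
n(H2C4H4O6) = 0.01002 / 2 = 0.005009 mol.
mass of H2C4H4O6 = 0.005009 x 150.09 = 0.7517 g.
% purity = 0.7517 / 2.5337 x 100 = 29.7%.

29.7%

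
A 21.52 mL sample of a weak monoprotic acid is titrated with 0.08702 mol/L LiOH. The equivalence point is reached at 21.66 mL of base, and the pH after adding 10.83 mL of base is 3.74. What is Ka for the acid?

10.83 mL is half of the equivalence volume, so this is the half-equivalence point where [HA] = [A^-].
At half-equivalence pH = pKa, so pKa = 3.74.
Ka = 10^(-3.74) = 1.8 x 10^-4.

1.8 x 10^-4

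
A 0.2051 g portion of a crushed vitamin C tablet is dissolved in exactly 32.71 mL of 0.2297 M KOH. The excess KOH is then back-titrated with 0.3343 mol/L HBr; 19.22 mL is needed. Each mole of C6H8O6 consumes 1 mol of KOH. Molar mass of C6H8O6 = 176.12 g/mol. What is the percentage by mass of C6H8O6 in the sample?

Total n(KOH) added = 0.2297 x 0.03271 = 0.007513 mol.
n(HBr) used = 0.3343 x 0.01922 = 0.006425 mol, which equals the excess n(KOH).
So n(KOH) consumed by the sample = 0.007513 - 0.006425 = 0.001088 mol.
n(C6H8O6) = 0.001088 / 1 = 0.001088 mol.
mass C6H8O6 = 0.001088 x 176.12 = 0.1917 g, so %C6H8O6 = 0.1917/0.2051 x 100 = 93.4%.

93.4%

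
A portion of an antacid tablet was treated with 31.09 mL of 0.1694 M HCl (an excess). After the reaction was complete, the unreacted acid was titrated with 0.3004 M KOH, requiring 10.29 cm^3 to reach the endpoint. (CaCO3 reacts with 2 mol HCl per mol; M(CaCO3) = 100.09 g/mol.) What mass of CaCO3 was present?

0.109 g

Total n(HCl) added = 0.1694 x 0.03109 = 0.005267 mol.
n(KOH) used = 0.3004 x 0.01029 = 0.003091 mol, which equals the excess n(HCl).
So n(HCl) consumed by the sample = 0.005267 - 0.003091 = 0.002176 mol.
n(CaCO3) = 0.002176 / 2 = 0.001088 mol.
mass = 0.001088 mol x 100.09 g/mol = 0.109 g.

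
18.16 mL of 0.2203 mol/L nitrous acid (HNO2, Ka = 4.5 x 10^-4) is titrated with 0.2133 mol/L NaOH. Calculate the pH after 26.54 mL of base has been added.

12.57

n(acid) = 0.2203 x 0.01816 = 0.004001 mol; n(NaOH) added = 0.2133 x 0.02654 = 0.005661 mol.
Base is in excess by 0.005661 - 0.004001 = 0.001660 mol in a total volume of 0.04470 L.
[OH^-] = 0.001660/0.04470 = 0.03714 M, so pOH = 1.43 and pH = 14.00 - 1.43 = 12.57.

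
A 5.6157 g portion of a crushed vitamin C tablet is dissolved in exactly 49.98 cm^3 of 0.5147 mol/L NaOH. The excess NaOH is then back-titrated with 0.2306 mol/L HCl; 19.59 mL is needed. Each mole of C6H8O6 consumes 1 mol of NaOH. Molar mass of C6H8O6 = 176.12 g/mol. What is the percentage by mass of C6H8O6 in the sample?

Total n(NaOH) added = 0.5147 x 0.04998 = 0.02572 mol.
n(HCl) used = 0.2306 x 0.01959 = 0.004517 mol, which equals the excess n(NaOH).
So n(NaOH) consumed by the sample = 0.02572 - 0.004517 = 0.02121 mol.
n(C6H8O6) = 0.02121 / 1 = 0.02121 mol.
mass C6H8O6 = 0.02121 x 176.12 = 3.735 g, so %C6H8O6 = 3.735/5.6157 x 100 = 66.5%.

66.5%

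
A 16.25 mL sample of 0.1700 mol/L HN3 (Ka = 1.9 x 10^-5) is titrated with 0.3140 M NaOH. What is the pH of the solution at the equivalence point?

n(HN3) = 0.1700 x 0.01625 = 0.002763 mol; V(NaOH) at equivalence = 0.002763/0.3140 = 0.008798 L.
At equivalence all the acid is converted to N3-; total volume = 0.01625 + 0.008798 = 0.02505 L, so [N3-] = 0.002763/0.02505 = 0.1103 M.
Kb = Kw/Ka = 1.0e-14 / 1.9 x 10^-5 = 5.26e-10.
[OH^-] = sqrt(Kb x [N3-]) = sqrt(5.26e-10 x 0.1103) = 7.62e-6 M.
pOH = 5.12, so pH = 14.00 - 5.12 = 8.88.

8.88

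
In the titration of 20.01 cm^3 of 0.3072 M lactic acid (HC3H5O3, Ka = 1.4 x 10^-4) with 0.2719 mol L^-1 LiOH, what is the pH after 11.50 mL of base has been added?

Initial n(HC3H5O3) = 0.3072 x 0.02001 = 0.006147 mol.
n(LiOH) added = 0.2719 x 0.01150 = 0.003127 mol, converting that many moles of HC3H5O3 to C3H5O3-.
Remaining n(HC3H5O3) = 0.003020 mol; n(C3H5O3-) = 0.003127 mol.
By Henderson-Hasselbalch, pH = pKa + log([A^-]/[HA]) = 3.85 + log(0.003127/0.003020) = 3.85 + (+0.02) = 3.87.

3.87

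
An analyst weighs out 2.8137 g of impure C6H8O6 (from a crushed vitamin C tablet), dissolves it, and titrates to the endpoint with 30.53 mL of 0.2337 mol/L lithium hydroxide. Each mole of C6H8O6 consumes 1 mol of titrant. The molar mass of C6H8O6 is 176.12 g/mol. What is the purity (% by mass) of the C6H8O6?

n(LiOH) = 0.2337 x 0.03053 = 0.007135 mol.
n(C6H8O6) = 0.007135 / 1 = 0.007135 mol.
mass of C6H8O6 = 0.007135 x 176.12 = 1.257 g.
% purity = 1.257 / 2.8137 x 100 = 44.7%.

44.7%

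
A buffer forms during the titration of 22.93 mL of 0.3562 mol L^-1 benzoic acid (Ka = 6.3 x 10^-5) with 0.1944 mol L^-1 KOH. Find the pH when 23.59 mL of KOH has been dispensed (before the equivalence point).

Initial n(C6H5COOH) = 0.3562 x 0.02293 = 0.008168 mol.
n(KOH) added = 0.1944 x 0.02359 = 0.004586 mol, converting that many moles of C6H5COOH to C6H5COO-.
Remaining n(C6H5COOH) = 0.003582 mol; n(C6H5COO-) = 0.004586 mol.
By Henderson-Hasselbalch, pH = pKa + log([A^-]/[HA]) = 4.20 + log(0.004586/0.003582) = 4.20 + (+0.11) = 4.31.

4.31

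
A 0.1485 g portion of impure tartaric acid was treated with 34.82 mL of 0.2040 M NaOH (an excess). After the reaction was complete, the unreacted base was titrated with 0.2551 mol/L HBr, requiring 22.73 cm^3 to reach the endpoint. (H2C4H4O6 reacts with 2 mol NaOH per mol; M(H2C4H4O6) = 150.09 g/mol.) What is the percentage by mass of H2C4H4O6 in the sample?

65.9%

Total n(NaOH) added = 0.2040 x 0.03482 = 0.007103 mol.
n(HBr) used = 0.2551 x 0.02273 = 0.005798 mol, which equals the excess n(NaOH).
So n(NaOH) consumed by the sample = 0.007103 - 0.005798 = 0.001305 mol.
n(H2C4H4O6) = 0.001305 / 2 = 0.0006524 mol.
mass H2C4H4O6 = 0.0006524 x 150.09 = 0.09792 g, so %H2C4H4O6 = 0.09792/0.1485 x 100 = 65.9%.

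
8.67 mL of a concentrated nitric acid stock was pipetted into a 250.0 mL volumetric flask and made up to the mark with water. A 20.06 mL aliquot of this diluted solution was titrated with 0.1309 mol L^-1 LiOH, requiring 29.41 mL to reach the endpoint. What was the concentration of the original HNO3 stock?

5.53 M

n(LiOH) = 0.1309 x 0.02941 = 0.003850 mol.
n(HNO3) in the aliquot = 0.003850 mol.
[diluted HNO3] = 0.003850 / 0.02006 = 0.1919 M.
Dilution factor = 250.0/8.670 = 28.84, so [stock] = 0.1919 x 28.84 = 5.53 M.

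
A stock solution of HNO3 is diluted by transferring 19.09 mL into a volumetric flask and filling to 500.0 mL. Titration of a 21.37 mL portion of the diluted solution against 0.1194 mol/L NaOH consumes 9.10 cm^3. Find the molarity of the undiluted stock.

n(NaOH) = 0.1194 x 0.009100 = 0.001087 mol.
n(HNO3) in the aliquot = 0.001087 mol.
[diluted HNO3] = 0.001087 / 0.02137 = 0.05084 M.
Dilution factor = 500.0/19.09 = 26.19, so [stock] = 0.05084 x 26.19 = 1.33 M.

1.33 M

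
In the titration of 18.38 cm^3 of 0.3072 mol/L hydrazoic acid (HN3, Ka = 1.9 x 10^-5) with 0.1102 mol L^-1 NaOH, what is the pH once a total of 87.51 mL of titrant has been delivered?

n(acid) = 0.3072 x 0.01838 = 0.005646 mol; n(NaOH) added = 0.1102 x 0.08751 = 0.009644 mol.
Base is in excess by 0.009644 - 0.005646 = 0.003997 mol in a total volume of 0.1059 L.
[OH^-] = 0.003997/0.1059 = 0.03775 M, so pOH = 1.42 and pH = 14.00 - 1.42 = 12.58.

12.58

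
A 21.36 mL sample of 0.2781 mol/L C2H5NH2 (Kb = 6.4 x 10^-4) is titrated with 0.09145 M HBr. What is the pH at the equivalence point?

n(C2H5NH2) = 0.2781 x 0.02136 = 0.005940 mol; V(HBr) at equivalence = 0.005940/0.09145 = 0.06496 L.
At equivalence the base is fully converted to C2H5NH3+; total volume = 0.08632 L, so [C2H5NH3+] = 0.005940/0.08632 = 0.06882 M.
Ka(C2H5NH3+) = Kw/Kb = 1.0e-14 / 6.4 x 10^-4 = 1.56e-11.
[H^+] = sqrt(Ka x [C2H5NH3+]) = sqrt(1.56e-11 x 0.06882) = 1.04e-6 M.
pH = -log(1.04e-6) = 5.98.

5.98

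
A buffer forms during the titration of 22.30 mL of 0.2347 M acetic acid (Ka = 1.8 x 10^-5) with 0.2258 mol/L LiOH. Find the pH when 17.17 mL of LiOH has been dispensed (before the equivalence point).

Initial n(CH3COOH) = 0.2347 x 0.02230 = 0.005234 mol.
n(LiOH) added = 0.2258 x 0.01717 = 0.003877 mol, converting that many moles of CH3COOH to CH3COO-.
Remaining n(CH3COOH) = 0.001357 mol; n(CH3COO-) = 0.003877 mol.
By Henderson-Hasselbalch, pH = pKa + log([A^-]/[HA]) = 4.74 + log(0.003877/0.001357) = 4.74 + (+0.46) = 5.20.

5.20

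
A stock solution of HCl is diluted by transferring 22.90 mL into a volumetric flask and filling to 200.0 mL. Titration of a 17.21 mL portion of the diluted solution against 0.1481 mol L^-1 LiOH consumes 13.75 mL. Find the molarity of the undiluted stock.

1.03 M

n(LiOH) = 0.1481 x 0.01375 = 0.002036 mol.
n(HCl) in the aliquot = 0.002036 mol.
[diluted HCl] = 0.002036 / 0.01721 = 0.1183 M.
Dilution factor = 200.0/22.90 = 8.734, so [stock] = 0.1183 x 8.734 = 1.03 M.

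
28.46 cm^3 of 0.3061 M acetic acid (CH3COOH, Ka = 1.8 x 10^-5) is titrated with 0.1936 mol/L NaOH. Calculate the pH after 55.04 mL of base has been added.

n(acid) = 0.3061 x 0.02846 = 0.008712 mol; n(NaOH) added = 0.1936 x 0.05504 = 0.01066 mol.
Base is in excess by 0.01066 - 0.008712 = 0.001944 mol in a total volume of 0.08350 L.
[OH^-] = 0.001944/0.08350 = 0.02328 M, so pOH = 1.63 and pH = 14.00 - 1.63 = 12.37.

12.37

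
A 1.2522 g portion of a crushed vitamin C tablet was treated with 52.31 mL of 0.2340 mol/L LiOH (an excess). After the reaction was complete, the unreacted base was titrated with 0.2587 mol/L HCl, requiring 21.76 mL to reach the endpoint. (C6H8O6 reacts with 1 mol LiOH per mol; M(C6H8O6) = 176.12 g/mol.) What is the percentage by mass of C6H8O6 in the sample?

93.0%

Total n(LiOH) added = 0.2340 x 0.05231 = 0.01224 mol.
n(HCl) used = 0.2587 x 0.02176 = 0.005629 mol, which equals the excess n(LiOH).
So n(LiOH) consumed by the sample = 0.01224 - 0.005629 = 0.006611 mol.
n(C6H8O6) = 0.006611 / 1 = 0.006611 mol.
mass C6H8O6 = 0.006611 x 176.12 = 1.164 g, so %C6H8O6 = 1.164/1.2522 x 100 = 93.0%.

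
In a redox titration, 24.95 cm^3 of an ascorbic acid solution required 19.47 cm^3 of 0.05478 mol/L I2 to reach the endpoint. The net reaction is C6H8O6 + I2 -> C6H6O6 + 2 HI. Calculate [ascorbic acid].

0.0427 M

n(I2) = 0.05478 x 0.01947 = 0.001067 mol.
From the balanced equation, 1 mol I2 reacts with 1 mol ascorbic acid, so n(ascorbic acid) = 0.001067 x 1/1 = 0.001067 mol.
[ascorbic acid] = 0.001067 / 0.02495 L = 0.0427 M.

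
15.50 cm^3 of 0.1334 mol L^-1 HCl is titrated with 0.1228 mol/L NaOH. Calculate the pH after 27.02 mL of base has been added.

n(acid) = 0.1334 x 0.01550 = 0.002068 mol; n(NaOH) added = 0.1228 x 0.02702 = 0.003318 mol.
Base is in excess by 0.003318 - 0.002068 = 0.001250 mol in a total volume of 0.04252 L.
[OH^-] = 0.001250/0.04252 = 0.02941 M, so pOH = 1.53 and pH = 14.00 - 1.53 = 12.47.

12.47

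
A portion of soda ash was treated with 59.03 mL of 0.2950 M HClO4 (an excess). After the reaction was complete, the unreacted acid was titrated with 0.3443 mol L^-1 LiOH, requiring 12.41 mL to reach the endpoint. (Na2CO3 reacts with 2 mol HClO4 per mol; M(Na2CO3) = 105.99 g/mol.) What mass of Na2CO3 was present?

Total n(HClO4) added = 0.2950 x 0.05903 = 0.01741 mol.
n(LiOH) used = 0.3443 x 0.01241 = 0.004273 mol, which equals the excess n(HClO4).
So n(HClO4) consumed by the sample = 0.01741 - 0.004273 = 0.01314 mol.
n(Na2CO3) = 0.01314 / 2 = 0.006571 mol.
mass = 0.006571 mol x 105.99 g/mol = 0.696 g.

0.696 g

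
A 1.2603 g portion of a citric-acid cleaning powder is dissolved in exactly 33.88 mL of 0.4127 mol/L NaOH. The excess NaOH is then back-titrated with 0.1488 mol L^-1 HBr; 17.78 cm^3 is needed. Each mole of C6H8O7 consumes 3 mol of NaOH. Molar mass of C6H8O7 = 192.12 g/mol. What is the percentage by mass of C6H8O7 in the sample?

57.6%

Total n(NaOH) added = 0.4127 x 0.03388 = 0.01398 mol.
n(HBr) used = 0.1488 x 0.01778 = 0.002646 mol, which equals the excess n(NaOH).
So n(NaOH) consumed by the sample = 0.01398 - 0.002646 = 0.01134 mol.
n(C6H8O7) = 0.01134 / 3 = 0.003779 mol.
mass C6H8O7 = 0.003779 x 192.12 = 0.7260 g, so %C6H8O7 = 0.7260/1.2603 x 100 = 57.6%.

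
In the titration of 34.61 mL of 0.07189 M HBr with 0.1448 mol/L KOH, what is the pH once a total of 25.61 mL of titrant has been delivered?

12.31

n(acid) = 0.07189 x 0.03461 = 0.002488 mol; n(KOH) added = 0.1448 x 0.02561 = 0.003708 mol.
Base is in excess by 0.003708 - 0.002488 = 0.001220 mol in a total volume of 0.06022 L.
[OH^-] = 0.001220/0.06022 = 0.02026 M, so pOH = 1.69 and pH = 14.00 - 1.69 = 12.31.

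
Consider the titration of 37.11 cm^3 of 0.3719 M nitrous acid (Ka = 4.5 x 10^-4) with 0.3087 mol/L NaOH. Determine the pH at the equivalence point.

8.29

n(HNO2) = 0.3719 x 0.03711 = 0.01380 mol; V(NaOH) at equivalence = 0.01380/0.3087 = 0.04471 L.
At equivalence all the acid is converted to NO2-; total volume = 0.03711 + 0.04471 = 0.08182 L, so [NO2-] = 0.01380/0.08182 = 0.1687 M.
Kb = Kw/Ka = 1.0e-14 / 4.5 x 10^-4 = 2.22e-11.
[OH^-] = sqrt(Kb x [NO2-]) = sqrt(2.22e-11 x 0.1687) = 1.94e-6 M.
pOH = 5.71, so pH = 14.00 - 5.71 = 8.29.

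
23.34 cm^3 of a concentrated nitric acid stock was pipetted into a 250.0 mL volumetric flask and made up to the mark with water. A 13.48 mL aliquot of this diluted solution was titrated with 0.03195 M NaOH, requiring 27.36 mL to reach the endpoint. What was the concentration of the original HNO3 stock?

0.695 M

n(NaOH) = 0.03195 x 0.02736 = 0.0008742 mol.
n(HNO3) in the aliquot = 0.0008742 mol.
[diluted HNO3] = 0.0008742 / 0.01348 = 0.06485 M.
Dilution factor = 250.0/23.34 = 10.71, so [stock] = 0.06485 x 10.71 = 0.695 M.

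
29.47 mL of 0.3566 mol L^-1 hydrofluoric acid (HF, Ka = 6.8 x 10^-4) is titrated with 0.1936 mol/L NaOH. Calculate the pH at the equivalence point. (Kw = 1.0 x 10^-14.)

8.13

n(HF) = 0.3566 x 0.02947 = 0.01051 mol; V(NaOH) at equivalence = 0.01051/0.1936 = 0.05428 L.
At equivalence all the acid is converted to F-; total volume = 0.02947 + 0.05428 = 0.08375 L, so [F-] = 0.01051/0.08375 = 0.1255 M.
Kb = Kw/Ka = 1.0e-14 / 6.8 x 10^-4 = 1.47e-11.
[OH^-] = sqrt(Kb x [F-]) = sqrt(1.47e-11 x 0.1255) = 1.36e-6 M.
pOH = 5.87, so pH = 14.00 - 5.87 = 8.13.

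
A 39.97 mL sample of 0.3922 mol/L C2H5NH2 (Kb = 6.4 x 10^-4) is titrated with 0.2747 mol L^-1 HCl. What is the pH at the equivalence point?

5.80

n(C2H5NH2) = 0.3922 x 0.03997 = 0.01568 mol; V(HCl) at equivalence = 0.01568/0.2747 = 0.05707 L.
At equivalence the base is fully converted to C2H5NH3+; total volume = 0.09704 L, so [C2H5NH3+] = 0.01568/0.09704 = 0.1615 M.
Ka(C2H5NH3+) = Kw/Kb = 1.0e-14 / 6.4 x 10^-4 = 1.56e-11.
[H^+] = sqrt(Ka x [C2H5NH3+]) = sqrt(1.56e-11 x 0.1615) = 1.59e-6 M.
pH = -log(1.59e-6) = 5.80.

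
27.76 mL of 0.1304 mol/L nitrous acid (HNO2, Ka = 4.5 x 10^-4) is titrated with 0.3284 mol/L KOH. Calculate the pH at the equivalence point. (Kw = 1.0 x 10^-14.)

n(HNO2) = 0.1304 x 0.02776 = 0.003620 mol; V(KOH) at equivalence = 0.003620/0.3284 = 0.01102 L.
At equivalence all the acid is converted to NO2-; total volume = 0.02776 + 0.01102 = 0.03878 L, so [NO2-] = 0.003620/0.03878 = 0.09334 M.
Kb = Kw/Ka = 1.0e-14 / 4.5 x 10^-4 = 2.22e-11.
[OH^-] = sqrt(Kb x [NO2-]) = sqrt(2.22e-11 x 0.09334) = 1.44e-6 M.
pOH = 5.84, so pH = 14.00 - 5.84 = 8.16.

8.16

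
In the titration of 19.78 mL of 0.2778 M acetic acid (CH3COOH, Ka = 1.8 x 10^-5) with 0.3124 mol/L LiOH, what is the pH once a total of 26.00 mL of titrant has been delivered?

n(acid) = 0.2778 x 0.01978 = 0.005495 mol; n(LiOH) added = 0.3124 x 0.02600 = 0.008122 mol.
Base is in excess by 0.008122 - 0.005495 = 0.002628 mol in a total volume of 0.04578 L.
[OH^-] = 0.002628/0.04578 = 0.05739 M, so pOH = 1.24 and pH = 14.00 - 1.24 = 12.76.

12.76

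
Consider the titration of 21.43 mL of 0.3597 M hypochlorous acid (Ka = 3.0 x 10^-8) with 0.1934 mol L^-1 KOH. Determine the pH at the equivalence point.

n(HClO) = 0.3597 x 0.02143 = 0.007708 mol; V(KOH) at equivalence = 0.007708/0.1934 = 0.03986 L.
At equivalence all the acid is converted to ClO-; total volume = 0.02143 + 0.03986 = 0.06129 L, so [ClO-] = 0.007708/0.06129 = 0.1258 M.
Kb = Kw/Ka = 1.0e-14 / 3.0 x 10^-8 = 3.33e-7.
[OH^-] = sqrt(Kb x [ClO-]) = sqrt(3.33e-7 x 0.1258) = 0.000205 M.
pOH = 3.69, so pH = 14.00 - 3.69 = 10.31.

10.31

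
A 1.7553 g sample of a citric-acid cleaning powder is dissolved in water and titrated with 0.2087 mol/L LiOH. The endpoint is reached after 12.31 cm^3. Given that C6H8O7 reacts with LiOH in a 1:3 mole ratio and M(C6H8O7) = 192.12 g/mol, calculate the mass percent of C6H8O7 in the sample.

n(LiOH) = 0.2087 x 0.01231 = 0.002569 mol.
n(C6H8O7) = 0.002569 / 3 = 0.0008564 mol.
mass of C6H8O7 = 0.0008564 x 192.12 = 0.1645 g.
% purity = 0.1645 / 1.7553 x 100 = 9.37%.

9.37%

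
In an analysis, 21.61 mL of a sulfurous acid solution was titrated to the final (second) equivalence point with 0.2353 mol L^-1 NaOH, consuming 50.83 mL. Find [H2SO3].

0.277 M

n(NaOH) = 0.2353 x 0.05083 = 0.01196 mol.
At the final (second) equivalence point, 2 mol OH^- react per mol H2SO3, so n(H2SO3) = 0.01196 / 2 = 0.005980 mol.
[H2SO3] = 0.005980 / 0.02161 L = 0.277 M.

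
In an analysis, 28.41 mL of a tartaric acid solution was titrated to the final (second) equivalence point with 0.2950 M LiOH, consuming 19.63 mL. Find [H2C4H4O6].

n(LiOH) = 0.2950 x 0.01963 = 0.005791 mol.
At the final (second) equivalence point, 2 mol OH^- react per mol H2C4H4O6, so n(H2C4H4O6) = 0.005791 / 2 = 0.002895 mol.
[H2C4H4O6] = 0.002895 / 0.02841 L = 0.102 M.

0.102 M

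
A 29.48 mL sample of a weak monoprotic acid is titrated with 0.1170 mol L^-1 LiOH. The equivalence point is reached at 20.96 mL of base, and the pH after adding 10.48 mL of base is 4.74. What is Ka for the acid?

10.48 mL is half of the equivalence volume, so this is the half-equivalence point where [HA] = [A^-].
At half-equivalence pH = pKa, so pKa = 4.74.
Ka = 10^(-4.74) = 1.8 x 10^-5.

1.8 x 10^-5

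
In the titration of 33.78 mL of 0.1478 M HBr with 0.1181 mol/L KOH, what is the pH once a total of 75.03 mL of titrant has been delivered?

12.55

n(acid) = 0.1478 x 0.03378 = 0.004993 mol; n(KOH) added = 0.1181 x 0.07503 = 0.008861 mol.
Base is in excess by 0.008861 - 0.004993 = 0.003868 mol in a total volume of 0.1088 L.
[OH^-] = 0.003868/0.1088 = 0.03555 M, so pOH = 1.45 and pH = 14.00 - 1.45 = 12.55.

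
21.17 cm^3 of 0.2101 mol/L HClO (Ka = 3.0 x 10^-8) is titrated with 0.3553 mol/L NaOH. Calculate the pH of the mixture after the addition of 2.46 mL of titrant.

6.91

Initial n(HClO) = 0.2101 x 0.02117 = 0.004448 mol.
n(NaOH) added = 0.3553 x 0.002460 = 0.0008740 mol, converting that many moles of HClO to ClO-.
Remaining n(HClO) = 0.003574 mol; n(ClO-) = 0.0008740 mol.
By Henderson-Hasselbalch, pH = pKa + log([A^-]/[HA]) = 7.52 + log(0.0008740/0.003574) = 7.52 + (-0.61) = 6.91.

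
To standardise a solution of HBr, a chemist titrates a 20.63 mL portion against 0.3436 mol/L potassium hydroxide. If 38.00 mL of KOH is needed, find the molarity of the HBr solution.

0.633 M

n(KOH) delivered = 0.3436 x 0.03800 = 0.01306 mol.
For a 1:1 reaction, n(HBr) = 0.01306 mol.
[HBr] = 0.01306 mol / 0.02063 L = 0.633 M.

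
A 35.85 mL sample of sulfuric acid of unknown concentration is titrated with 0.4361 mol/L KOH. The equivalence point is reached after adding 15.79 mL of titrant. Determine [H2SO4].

n(KOH) delivered = 0.4361 x 0.01579 = 0.006886 mol.
The reaction is 1 H2SO4 + 2 KOH, so n(H2SO4) = 0.006886 x 1/2 = 0.003443 mol.
[H2SO4] = 0.003443 mol / 0.03585 L = 0.0960 M.

0.0960 M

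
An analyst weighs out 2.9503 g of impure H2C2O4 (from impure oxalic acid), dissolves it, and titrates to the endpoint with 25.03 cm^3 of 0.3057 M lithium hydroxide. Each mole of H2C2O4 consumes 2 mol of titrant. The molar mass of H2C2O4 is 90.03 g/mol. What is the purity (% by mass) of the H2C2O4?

n(LiOH) = 0.3057 x 0.02503 = 0.007652 mol.
n(H2C2O4) = 0.007652 / 2 = 0.003826 mol.
mass of H2C2O4 = 0.003826 x 90.03 = 0.3444 g.
% purity = 0.3444 / 2.9503 x 100 = 11.7%.

11.7%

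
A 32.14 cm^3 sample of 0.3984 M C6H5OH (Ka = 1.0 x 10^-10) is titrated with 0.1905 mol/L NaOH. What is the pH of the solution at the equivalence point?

11.56

n(C6H5OH) = 0.3984 x 0.03214 = 0.01280 mol; V(NaOH) at equivalence = 0.01280/0.1905 = 0.06722 L.
At equivalence all the acid is converted to C6H5O-; total volume = 0.03214 + 0.06722 = 0.09936 L, so [C6H5O-] = 0.01280/0.09936 = 0.1289 M.
Kb = Kw/Ka = 1.0e-14 / 1.0 x 10^-10 = 0.000100.
[OH^-] = sqrt(Kb x [C6H5O-]) = sqrt(0.000100 x 0.1289) = 0.00359 M.
pOH = 2.44, so pH = 14.00 - 2.44 = 11.56.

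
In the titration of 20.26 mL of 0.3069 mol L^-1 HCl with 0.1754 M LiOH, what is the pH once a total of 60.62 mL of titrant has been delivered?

12.74

n(acid) = 0.3069 x 0.02026 = 0.006218 mol; n(LiOH) added = 0.1754 x 0.06062 = 0.01063 mol.
Base is in excess by 0.01063 - 0.006218 = 0.004415 mol in a total volume of 0.08088 L.
[OH^-] = 0.004415/0.08088 = 0.05459 M, so pOH = 1.26 and pH = 14.00 - 1.26 = 12.74.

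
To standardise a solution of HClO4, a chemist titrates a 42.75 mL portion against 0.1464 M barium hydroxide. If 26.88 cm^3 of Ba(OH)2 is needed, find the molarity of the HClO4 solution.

n(Ba(OH)2) delivered = 0.1464 x 0.02688 = 0.003935 mol.
The reaction is 2 HClO4 + 1 Ba(OH)2, so n(HClO4) = 0.003935 x 2/1 = 0.007870 mol.
[HClO4] = 0.007870 mol / 0.04275 L = 0.184 M.

0.184 M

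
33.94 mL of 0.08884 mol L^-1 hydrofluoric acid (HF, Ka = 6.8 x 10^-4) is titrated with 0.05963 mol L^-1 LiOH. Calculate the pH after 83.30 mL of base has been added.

n(acid) = 0.08884 x 0.03394 = 0.003015 mol; n(LiOH) added = 0.05963 x 0.08330 = 0.004967 mol.
Base is in excess by 0.004967 - 0.003015 = 0.001952 mol in a total volume of 0.1172 L.
[OH^-] = 0.001952/0.1172 = 0.01665 M, so pOH = 1.78 and pH = 14.00 - 1.78 = 12.22.

12.22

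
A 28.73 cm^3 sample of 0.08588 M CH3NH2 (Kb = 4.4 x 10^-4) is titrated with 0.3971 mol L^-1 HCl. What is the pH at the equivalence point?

5.90

n(CH3NH2) = 0.08588 x 0.02873 = 0.002467 mol; V(HCl) at equivalence = 0.002467/0.3971 = 0.006213 L.
At equivalence the base is fully converted to CH3NH3+; total volume = 0.03494 L, so [CH3NH3+] = 0.002467/0.03494 = 0.07061 M.
Ka(CH3NH3+) = Kw/Kb = 1.0e-14 / 4.4 x 10^-4 = 2.27e-11.
[H^+] = sqrt(Ka x [CH3NH3+]) = sqrt(2.27e-11 x 0.07061) = 1.27e-6 M.
pH = -log(1.27e-6) = 5.90.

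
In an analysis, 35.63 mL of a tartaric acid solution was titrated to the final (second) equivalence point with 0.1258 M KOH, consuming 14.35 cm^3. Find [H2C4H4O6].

0.0253 M

n(KOH) = 0.1258 x 0.01435 = 0.001805 mol.
At the final (second) equivalence point, 2 mol OH^- react per mol H2C4H4O6, so n(H2C4H4O6) = 0.001805 / 2 = 0.0009026 mol.
[H2C4H4O6] = 0.0009026 / 0.03563 L = 0.0253 M.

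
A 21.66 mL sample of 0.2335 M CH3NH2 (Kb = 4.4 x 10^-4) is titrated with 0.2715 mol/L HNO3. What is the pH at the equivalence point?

5.77

n(CH3NH2) = 0.2335 x 0.02166 = 0.005058 mol; V(HNO3) at equivalence = 0.005058/0.2715 = 0.01863 L.
At equivalence the base is fully converted to CH3NH3+; total volume = 0.04029 L, so [CH3NH3+] = 0.005058/0.04029 = 0.1255 M.
Ka(CH3NH3+) = Kw/Kb = 1.0e-14 / 4.4 x 10^-4 = 2.27e-11.
[H^+] = sqrt(Ka x [CH3NH3+]) = sqrt(2.27e-11 x 0.1255) = 1.69e-6 M.
pH = -log(1.69e-6) = 5.77.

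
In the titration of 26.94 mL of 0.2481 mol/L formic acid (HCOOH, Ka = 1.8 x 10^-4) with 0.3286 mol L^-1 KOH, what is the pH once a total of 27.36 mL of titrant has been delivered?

12.63

n(acid) = 0.2481 x 0.02694 = 0.006684 mol; n(KOH) added = 0.3286 x 0.02736 = 0.008990 mol.
Base is in excess by 0.008990 - 0.006684 = 0.002307 mol in a total volume of 0.05430 L.
[OH^-] = 0.002307/0.05430 = 0.04248 M, so pOH = 1.37 and pH = 14.00 - 1.37 = 12.63.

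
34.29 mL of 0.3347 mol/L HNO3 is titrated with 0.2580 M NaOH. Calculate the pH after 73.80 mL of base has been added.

n(acid) = 0.3347 x 0.03429 = 0.01148 mol; n(NaOH) added = 0.2580 x 0.07380 = 0.01904 mol.
Base is in excess by 0.01904 - 0.01148 = 0.007564 mol in a total volume of 0.1081 L.
[OH^-] = 0.007564/0.1081 = 0.06997 M, so pOH = 1.16 and pH = 14.00 - 1.16 = 12.84.

12.84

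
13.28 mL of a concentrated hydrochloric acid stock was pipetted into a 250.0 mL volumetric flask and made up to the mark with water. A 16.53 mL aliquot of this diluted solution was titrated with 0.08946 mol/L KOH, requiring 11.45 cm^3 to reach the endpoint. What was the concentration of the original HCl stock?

n(KOH) = 0.08946 x 0.01145 = 0.001024 mol.
n(HCl) in the aliquot = 0.001024 mol.
[diluted HCl] = 0.001024 / 0.01653 = 0.06197 M.
Dilution factor = 250.0/13.28 = 18.83, so [stock] = 0.06197 x 18.83 = 1.17 M.

1.17 M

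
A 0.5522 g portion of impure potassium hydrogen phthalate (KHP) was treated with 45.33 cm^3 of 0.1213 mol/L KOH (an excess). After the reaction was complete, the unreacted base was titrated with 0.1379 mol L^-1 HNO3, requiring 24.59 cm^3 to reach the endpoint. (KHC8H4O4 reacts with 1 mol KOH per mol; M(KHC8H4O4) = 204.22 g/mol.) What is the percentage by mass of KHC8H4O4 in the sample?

Total n(KOH) added = 0.1213 x 0.04533 = 0.005499 mol.
n(HNO3) used = 0.1379 x 0.02459 = 0.003391 mol, which equals the excess n(KOH).
So n(KOH) consumed by the sample = 0.005499 - 0.003391 = 0.002108 mol.
n(KHC8H4O4) = 0.002108 / 1 = 0.002108 mol.
mass KHC8H4O4 = 0.002108 x 204.22 = 0.4304 g, so %KHC8H4O4 = 0.4304/0.5522 x 100 = 77.9%.

77.9%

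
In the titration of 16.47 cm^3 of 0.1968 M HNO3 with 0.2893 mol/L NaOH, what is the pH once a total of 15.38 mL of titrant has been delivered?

n(acid) = 0.1968 x 0.01647 = 0.003241 mol; n(NaOH) added = 0.2893 x 0.01538 = 0.004449 mol.
Base is in excess by 0.004449 - 0.003241 = 0.001208 mol in a total volume of 0.03185 L.
[OH^-] = 0.001208/0.03185 = 0.03793 M, so pOH = 1.42 and pH = 14.00 - 1.42 = 12.58.

12.58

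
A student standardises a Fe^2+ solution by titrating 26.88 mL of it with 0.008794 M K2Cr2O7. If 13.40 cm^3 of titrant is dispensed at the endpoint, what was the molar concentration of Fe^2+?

n(K2Cr2O7) = 0.008794 x 0.01340 = 0.0001178 mol.
From the balanced equation, 1 mol K2Cr2O7 reacts with 6 mol Fe^2+, so n(Fe^2+) = 0.0001178 x 6/1 = 0.0007070 mol.
[Fe^2+] = 0.0007070 / 0.02688 L = 0.0263 M.

0.0263 M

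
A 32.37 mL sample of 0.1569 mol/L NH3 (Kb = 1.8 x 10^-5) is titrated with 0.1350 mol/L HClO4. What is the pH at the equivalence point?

5.20

n(NH3) = 0.1569 x 0.03237 = 0.005079 mol; V(HClO4) at equivalence = 0.005079/0.1350 = 0.03762 L.
At equivalence the base is fully converted to NH4+; total volume = 0.06999 L, so [NH4+] = 0.005079/0.06999 = 0.07256 M.
Ka(NH4+) = Kw/Kb = 1.0e-14 / 1.8 x 10^-5 = 5.56e-10.
[H^+] = sqrt(Ka x [NH4+]) = sqrt(5.56e-10 x 0.07256) = 6.35e-6 M.
pH = -log(6.35e-6) = 5.20.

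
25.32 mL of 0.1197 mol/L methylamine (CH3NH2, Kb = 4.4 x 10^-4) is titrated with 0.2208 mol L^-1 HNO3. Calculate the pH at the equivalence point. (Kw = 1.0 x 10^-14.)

n(CH3NH2) = 0.1197 x 0.02532 = 0.003031 mol; V(HNO3) at equivalence = 0.003031/0.2208 = 0.01373 L.
At equivalence the base is fully converted to CH3NH3+; total volume = 0.03905 L, so [CH3NH3+] = 0.003031/0.03905 = 0.07762 M.
Ka(CH3NH3+) = Kw/Kb = 1.0e-14 / 4.4 x 10^-4 = 2.27e-11.
[H^+] = sqrt(Ka x [CH3NH3+]) = sqrt(2.27e-11 x 0.07762) = 1.33e-6 M.
pH = -log(1.33e-6) = 5.88.

5.88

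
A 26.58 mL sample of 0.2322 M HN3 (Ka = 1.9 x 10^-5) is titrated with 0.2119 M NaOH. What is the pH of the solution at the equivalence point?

n(HN3) = 0.2322 x 0.02658 = 0.006172 mol; V(NaOH) at equivalence = 0.006172/0.2119 = 0.02913 L.
At equivalence all the acid is converted to N3-; total volume = 0.02658 + 0.02913 = 0.05571 L, so [N3-] = 0.006172/0.05571 = 0.1108 M.
Kb = Kw/Ka = 1.0e-14 / 1.9 x 10^-5 = 5.26e-10.
[OH^-] = sqrt(Kb x [N3-]) = sqrt(5.26e-10 x 0.1108) = 7.64e-6 M.
pOH = 5.12, so pH = 14.00 - 5.12 = 8.88.

8.88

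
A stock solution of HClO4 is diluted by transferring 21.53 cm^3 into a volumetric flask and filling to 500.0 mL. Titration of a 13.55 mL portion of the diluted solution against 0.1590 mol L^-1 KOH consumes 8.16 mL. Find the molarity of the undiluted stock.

n(KOH) = 0.1590 x 0.008160 = 0.001297 mol.
n(HClO4) in the aliquot = 0.001297 mol.
[diluted HClO4] = 0.001297 / 0.01355 = 0.09575 M.
Dilution factor = 500.0/21.53 = 23.22, so [stock] = 0.09575 x 23.22 = 2.22 M.

2.22 M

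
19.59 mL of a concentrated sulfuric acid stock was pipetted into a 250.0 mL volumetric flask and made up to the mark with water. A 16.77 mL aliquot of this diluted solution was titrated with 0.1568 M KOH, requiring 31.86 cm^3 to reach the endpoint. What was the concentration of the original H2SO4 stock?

1.90 M

n(KOH) = 0.1568 x 0.03186 = 0.004996 mol.
n(H2SO4) in the aliquot = 0.004996 x 1/2 = 0.002498 mol.
[diluted H2SO4] = 0.002498 / 0.01677 = 0.1489 M.
Dilution factor = 250.0/19.59 = 12.76, so [stock] = 0.1489 x 12.76 = 1.90 M.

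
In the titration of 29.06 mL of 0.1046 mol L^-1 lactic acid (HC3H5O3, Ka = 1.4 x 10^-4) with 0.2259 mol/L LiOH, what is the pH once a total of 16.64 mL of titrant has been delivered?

n(acid) = 0.1046 x 0.02906 = 0.003040 mol; n(LiOH) added = 0.2259 x 0.01664 = 0.003759 mol.
Base is in excess by 0.003759 - 0.003040 = 0.0007193 mol in a total volume of 0.04570 L.
[OH^-] = 0.0007193/0.04570 = 0.01574 M, so pOH = 1.80 and pH = 14.00 - 1.80 = 12.20.

12.20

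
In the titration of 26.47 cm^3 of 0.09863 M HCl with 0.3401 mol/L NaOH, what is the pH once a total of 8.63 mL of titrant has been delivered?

11.97

n(acid) = 0.09863 x 0.02647 = 0.002611 mol; n(NaOH) added = 0.3401 x 0.008630 = 0.002935 mol.
Base is in excess by 0.002935 - 0.002611 = 0.0003243 mol in a total volume of 0.03510 L.
[OH^-] = 0.0003243/0.03510 = 0.009240 M, so pOH = 2.03 and pH = 14.00 - 2.03 = 11.97.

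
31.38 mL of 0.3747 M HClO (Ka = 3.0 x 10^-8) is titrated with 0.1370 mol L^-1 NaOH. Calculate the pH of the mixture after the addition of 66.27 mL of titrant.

8.05

Initial n(HClO) = 0.3747 x 0.03138 = 0.01176 mol.
n(NaOH) added = 0.1370 x 0.06627 = 0.009079 mol, converting that many moles of HClO to ClO-.
Remaining n(HClO) = 0.002679 mol; n(ClO-) = 0.009079 mol.
By Henderson-Hasselbalch, pH = pKa + log([A^-]/[HA]) = 7.52 + log(0.009079/0.002679) = 7.52 + (+0.53) = 8.05.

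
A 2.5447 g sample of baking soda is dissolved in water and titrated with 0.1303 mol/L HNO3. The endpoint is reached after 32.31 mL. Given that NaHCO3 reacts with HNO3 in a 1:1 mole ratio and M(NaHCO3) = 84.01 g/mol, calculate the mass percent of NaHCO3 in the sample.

13.9%

n(HNO3) = 0.1303 x 0.03231 = 0.004210 mol.
n(NaHCO3) = 0.004210 / 1 = 0.004210 mol.
mass of NaHCO3 = 0.004210 x 84.01 = 0.3537 g.
% purity = 0.3537 / 2.5447 x 100 = 13.9%.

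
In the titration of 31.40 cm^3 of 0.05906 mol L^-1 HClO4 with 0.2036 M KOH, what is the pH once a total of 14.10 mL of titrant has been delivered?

12.35

n(acid) = 0.05906 x 0.03140 = 0.001854 mol; n(KOH) added = 0.2036 x 0.01410 = 0.002871 mol.
Base is in excess by 0.002871 - 0.001854 = 0.001016 mol in a total volume of 0.04550 L.
[OH^-] = 0.001016/0.04550 = 0.02234 M, so pOH = 1.65 and pH = 14.00 - 1.65 = 12.35.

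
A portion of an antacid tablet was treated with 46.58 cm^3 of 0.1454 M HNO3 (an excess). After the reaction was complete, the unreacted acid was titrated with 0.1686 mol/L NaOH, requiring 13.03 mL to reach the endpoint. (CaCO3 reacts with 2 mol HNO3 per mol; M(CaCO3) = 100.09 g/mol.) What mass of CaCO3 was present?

Total n(HNO3) added = 0.1454 x 0.04658 = 0.006773 mol.
n(NaOH) used = 0.1686 x 0.01303 = 0.002197 mol, which equals the excess n(HNO3).
So n(HNO3) consumed by the sample = 0.006773 - 0.002197 = 0.004576 mol.
n(CaCO3) = 0.004576 / 2 = 0.002288 mol.
mass = 0.002288 mol x 100.09 g/mol = 0.229 g.

0.229 g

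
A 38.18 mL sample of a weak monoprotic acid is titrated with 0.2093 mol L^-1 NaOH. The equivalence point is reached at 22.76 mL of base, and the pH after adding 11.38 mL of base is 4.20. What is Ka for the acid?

11.38 mL is half of the equivalence volume, so this is the half-equivalence point where [HA] = [A^-].
At half-equivalence pH = pKa, so pKa = 4.20.
Ka = 10^(-4.20) = 6.3 x 10^-5.

6.3 x 10^-5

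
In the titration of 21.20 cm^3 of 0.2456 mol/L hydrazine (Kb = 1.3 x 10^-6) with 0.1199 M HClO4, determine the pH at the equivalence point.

4.60

n(N2H4) = 0.2456 x 0.02120 = 0.005207 mol; V(HClO4) at equivalence = 0.005207/0.1199 = 0.04343 L.
At equivalence the base is fully converted to N2H5+; total volume = 0.06463 L, so [N2H5+] = 0.005207/0.06463 = 0.08057 M.
Ka(N2H5+) = Kw/Kb = 1.0e-14 / 1.3 x 10^-6 = 7.69e-9.
[H^+] = sqrt(Ka x [N2H5+]) = sqrt(7.69e-9 x 0.08057) = 2.49e-5 M.
pH = -log(2.49e-5) = 4.60.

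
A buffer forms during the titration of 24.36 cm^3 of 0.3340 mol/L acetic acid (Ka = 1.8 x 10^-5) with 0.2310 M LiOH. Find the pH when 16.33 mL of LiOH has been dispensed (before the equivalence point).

Initial n(CH3COOH) = 0.3340 x 0.02436 = 0.008136 mol.
n(LiOH) added = 0.2310 x 0.01633 = 0.003772 mol, converting that many moles of CH3COOH to CH3COO-.
Remaining n(CH3COOH) = 0.004364 mol; n(CH3COO-) = 0.003772 mol.
By Henderson-Hasselbalch, pH = pKa + log([A^-]/[HA]) = 4.74 + log(0.003772/0.004364) = 4.74 + (-0.06) = 4.68.

4.68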